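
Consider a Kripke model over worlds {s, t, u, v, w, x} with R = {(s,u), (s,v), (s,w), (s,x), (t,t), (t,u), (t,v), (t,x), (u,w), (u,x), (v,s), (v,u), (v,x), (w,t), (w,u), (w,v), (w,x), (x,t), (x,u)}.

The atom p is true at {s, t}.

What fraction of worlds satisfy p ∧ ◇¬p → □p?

2/3

s: p ∧ ◇¬p is T, □p is F. ✗
t: p ∧ ◇¬p is T, □p is F. ✗
u: p ∧ ◇¬p is F, □p is F. ✓
v: p ∧ ◇¬p is F, □p is F. ✓
w: p ∧ ◇¬p is F, □p is F. ✓
x: p ∧ ◇¬p is F, □p is F. ✓
That's 4 of 6 worlds, so 4/6 = 2/3.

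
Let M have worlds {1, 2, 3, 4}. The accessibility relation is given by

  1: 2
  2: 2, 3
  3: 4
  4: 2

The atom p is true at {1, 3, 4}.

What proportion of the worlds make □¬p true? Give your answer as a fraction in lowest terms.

1/2

1: successors {2}; ¬p there: 2:T. ✓
2: successors {2, 3}; ¬p there: 2:T, 3:F. ✗
3: successors {4}; ¬p there: 4:F. ✗
4: successors {2}; ¬p there: 2:T. ✓
That's 2 of 4 worlds, so 2/4 = 1/2.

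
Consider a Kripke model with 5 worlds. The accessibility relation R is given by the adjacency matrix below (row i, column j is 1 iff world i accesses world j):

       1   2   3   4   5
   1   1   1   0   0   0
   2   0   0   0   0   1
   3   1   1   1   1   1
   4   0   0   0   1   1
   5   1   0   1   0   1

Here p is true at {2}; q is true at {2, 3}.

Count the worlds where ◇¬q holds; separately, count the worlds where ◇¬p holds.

5 and 5

For ◇¬q:
1: successors {1, 2}; ¬q there: 1:T, 2:F. ✓
2: successors {5}; ¬q there: 5:T. ✓
3: successors {1, 2, 3, 4, 5}; ¬q there: 1:T, 2:F, 3:F, 4:T, 5:T. ✓
4: successors {4, 5}; ¬q there: 4:T, 5:T. ✓
5: successors {1, 3, 5}; ¬q there: 1:T, 3:F, 5:T. ✓
— 5 worlds.
For ◇¬p:
1: successors {1, 2}; ¬p there: 1:T, 2:F. ✓
2: successors {5}; ¬p there: 5:T. ✓
3: successors {1, 2, 3, 4, 5}; ¬p there: 1:T, 2:F, 3:T, 4:T, 5:T. ✓
4: successors {4, 5}; ¬p there: 4:T, 5:T. ✓
5: successors {1, 3, 5}; ¬p there: 1:T, 3:T, 5:T. ✓
— 5 worlds.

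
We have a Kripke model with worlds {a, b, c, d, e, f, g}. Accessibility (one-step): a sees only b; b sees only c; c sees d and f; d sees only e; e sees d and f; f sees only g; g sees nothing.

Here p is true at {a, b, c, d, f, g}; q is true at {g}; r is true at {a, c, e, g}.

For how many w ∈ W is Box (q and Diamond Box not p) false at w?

a: successors {b}; q and Diamond Box not p there: b:F. ✗
b: successors {c}; q and Diamond Box not p there: c:F. ✗
c: successors {d, f}; q and Diamond Box not p there: d:F, f:F. ✗
d: successors {e}; q and Diamond Box not p there: e:F. ✗
e: successors {d, f}; q and Diamond Box not p there: d:F, f:F. ✗
f: successors {g}; q and Diamond Box not p there: g:F. ✗
g: no successors, so Box (q and Diamond Box not p) holds vacuously. ✓
Satisfying worlds: {g}.
So Box (q and Diamond Box not p) fails at the other 6 worlds.

6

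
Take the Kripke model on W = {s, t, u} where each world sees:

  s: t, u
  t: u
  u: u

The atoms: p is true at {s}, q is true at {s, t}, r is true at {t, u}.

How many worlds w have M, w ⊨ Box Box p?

0

s: successors {t, u}; Box p there: t:F, u:F. ✗
t: successors {u}; Box p there: u:F. ✗
u: successors {u}; Box p there: u:F. ✗
Satisfying worlds: ∅.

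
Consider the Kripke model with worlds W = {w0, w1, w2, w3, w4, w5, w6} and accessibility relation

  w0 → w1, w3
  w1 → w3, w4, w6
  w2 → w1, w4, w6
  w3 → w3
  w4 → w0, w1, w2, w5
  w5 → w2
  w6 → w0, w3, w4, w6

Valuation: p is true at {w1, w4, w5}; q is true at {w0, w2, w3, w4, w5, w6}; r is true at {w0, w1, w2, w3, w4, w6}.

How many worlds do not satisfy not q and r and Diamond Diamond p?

6

w0: not q and r is F, Diamond Diamond p is T. ✗
w1: not q and r is T, Diamond Diamond p is T. ✓
w2: not q and r is F, Diamond Diamond p is T. ✗
w3: not q and r is F, Diamond Diamond p is F. ✗
w4: not q and r is F, Diamond Diamond p is T. ✗
w5: not q and r is F, Diamond Diamond p is T. ✗
w6: not q and r is F, Diamond Diamond p is T. ✗
Satisfying worlds: {w1}.
So not q and r and Diamond Diamond p fails at the other 6 worlds.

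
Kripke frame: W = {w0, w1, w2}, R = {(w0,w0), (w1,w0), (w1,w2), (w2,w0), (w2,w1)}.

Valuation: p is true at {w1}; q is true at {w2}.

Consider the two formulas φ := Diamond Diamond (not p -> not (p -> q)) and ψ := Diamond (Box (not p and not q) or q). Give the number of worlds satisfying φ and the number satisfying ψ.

1 and 3

For Diamond Diamond (not p -> not (p -> q)):
w0: successors {w0}; Diamond (not p -> not (p -> q)) there: w0:F. ✗
w1: successors {w0, w2}; Diamond (not p -> not (p -> q)) there: w0:F, w2:T. ✓
w2: successors {w0, w1}; Diamond (not p -> not (p -> q)) there: w0:F, w1:F. ✗
— 1 world.
For Diamond (Box (not p and not q) or q):
w0: successors {w0}; Box (not p and not q) or q there: w0:T. ✓
w1: successors {w0, w2}; Box (not p and not q) or q there: w0:T, w2:T. ✓
w2: successors {w0, w1}; Box (not p and not q) or q there: w0:T, w1:F. ✓
— 3 worlds.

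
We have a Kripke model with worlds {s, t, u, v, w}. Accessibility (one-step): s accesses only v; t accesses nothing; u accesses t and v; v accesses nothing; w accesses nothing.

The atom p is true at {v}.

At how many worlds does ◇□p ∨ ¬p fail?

s: ◇□p is T, ¬p is T. ✓
t: ◇□p is F, ¬p is T. ✓
u: ◇□p is T, ¬p is T. ✓
v: ◇□p is F, ¬p is F. ✗
w: ◇□p is F, ¬p is T. ✓
Satisfying worlds: {s, t, u, w}.
So ◇□p ∨ ¬p fails at the other 1 world.

1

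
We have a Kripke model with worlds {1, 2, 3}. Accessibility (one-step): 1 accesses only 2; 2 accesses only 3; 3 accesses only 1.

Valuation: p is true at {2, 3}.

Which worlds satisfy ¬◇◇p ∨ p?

1: ¬◇◇p is F, p is F. ✗
2: ¬◇◇p is T, p is T. ✓
3: ¬◇◇p is F, p is T. ✓

{2, 3}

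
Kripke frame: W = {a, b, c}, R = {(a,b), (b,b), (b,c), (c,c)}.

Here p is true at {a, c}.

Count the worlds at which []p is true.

a: successors {b}; p there: b:F. ✗
b: successors {b, c}; p there: b:F, c:T. ✗
c: successors {c}; p there: c:T. ✓
Satisfying worlds: {c}.

1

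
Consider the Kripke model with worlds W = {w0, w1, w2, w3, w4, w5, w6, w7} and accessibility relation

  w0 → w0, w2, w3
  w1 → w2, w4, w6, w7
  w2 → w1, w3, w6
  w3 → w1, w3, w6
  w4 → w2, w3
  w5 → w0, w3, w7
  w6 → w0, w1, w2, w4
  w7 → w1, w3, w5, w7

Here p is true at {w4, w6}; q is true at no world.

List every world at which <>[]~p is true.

w0: successors {w0, w2, w3}; []~p there: w0:T, w2:F, w3:F. ✓
w1: successors {w2, w4, w6, w7}; []~p there: w2:F, w4:T, w6:F, w7:T. ✓
w2: successors {w1, w3, w6}; []~p there: w1:F, w3:F, w6:F. ✗
w3: successors {w1, w3, w6}; []~p there: w1:F, w3:F, w6:F. ✗
w4: successors {w2, w3}; []~p there: w2:F, w3:F. ✗
w5: successors {w0, w3, w7}; []~p there: w0:T, w3:F, w7:T. ✓
w6: successors {w0, w1, w2, w4}; []~p there: w0:T, w1:F, w2:F, w4:T. ✓
w7: successors {w1, w3, w5, w7}; []~p there: w1:F, w3:F, w5:T, w7:T. ✓

{w0, w1, w5, w6, w7}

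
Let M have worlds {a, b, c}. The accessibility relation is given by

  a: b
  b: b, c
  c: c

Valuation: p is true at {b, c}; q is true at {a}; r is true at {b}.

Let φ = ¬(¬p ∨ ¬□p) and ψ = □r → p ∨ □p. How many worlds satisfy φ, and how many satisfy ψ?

2 and 3

For ¬(¬p ∨ ¬□p):
a: ¬p ∨ ¬□p is T. ✗
b: ¬p ∨ ¬□p is F. ✓
c: ¬p ∨ ¬□p is F. ✓
— 2 worlds.
For □r → p ∨ □p:
a: □r is T, p ∨ □p is T. ✓
b: □r is F, p ∨ □p is T. ✓
c: □r is F, p ∨ □p is T. ✓
— 3 worlds.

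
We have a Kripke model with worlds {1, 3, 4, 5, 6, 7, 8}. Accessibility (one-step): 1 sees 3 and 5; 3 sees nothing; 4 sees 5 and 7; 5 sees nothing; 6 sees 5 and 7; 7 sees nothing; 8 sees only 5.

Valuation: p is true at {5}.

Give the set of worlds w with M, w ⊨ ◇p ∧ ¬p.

{1, 4, 6, 8}

1: ◇p is T, ¬p is T. ✓
3: ◇p is F, ¬p is T. ✗
4: ◇p is T, ¬p is T. ✓
5: ◇p is F, ¬p is F. ✗
6: ◇p is T, ¬p is T. ✓
7: ◇p is F, ¬p is T. ✗
8: ◇p is T, ¬p is T. ✓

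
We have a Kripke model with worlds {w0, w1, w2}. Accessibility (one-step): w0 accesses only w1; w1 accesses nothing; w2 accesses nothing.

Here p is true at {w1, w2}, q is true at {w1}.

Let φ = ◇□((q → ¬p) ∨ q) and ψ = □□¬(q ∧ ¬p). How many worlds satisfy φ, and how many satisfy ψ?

For ◇□((q → ¬p) ∨ q):
w0: successors {w1}; □((q → ¬p) ∨ q) there: w1:T. ✓
w1: no successors, so ◇□((q → ¬p) ∨ q) fails. ✗
w2: no successors, so ◇□((q → ¬p) ∨ q) fails. ✗
— 1 world.
For □□¬(q ∧ ¬p):
w0: successors {w1}; □¬(q ∧ ¬p) there: w1:T. ✓
w1: no successors, so □□¬(q ∧ ¬p) holds vacuously. ✓
w2: no successors, so □□¬(q ∧ ¬p) holds vacuously. ✓
— 3 worlds.

1 and 3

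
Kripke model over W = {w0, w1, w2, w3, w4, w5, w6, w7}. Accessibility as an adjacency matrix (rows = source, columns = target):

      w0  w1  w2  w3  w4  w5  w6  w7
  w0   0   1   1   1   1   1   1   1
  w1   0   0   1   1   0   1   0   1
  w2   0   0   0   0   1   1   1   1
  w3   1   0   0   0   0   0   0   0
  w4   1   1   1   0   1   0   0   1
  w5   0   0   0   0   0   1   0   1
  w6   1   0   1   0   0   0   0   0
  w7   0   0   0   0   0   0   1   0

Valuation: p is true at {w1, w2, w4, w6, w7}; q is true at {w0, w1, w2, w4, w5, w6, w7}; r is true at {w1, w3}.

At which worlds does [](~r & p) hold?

{w7}

w0: successors {w1, w2, w3, w4, w5, w6, w7}; ~r & p there: w1:F, w2:T, w3:F, w4:T, w5:F, w6:T, w7:T. ✗
w1: successors {w2, w3, w5, w7}; ~r & p there: w2:T, w3:F, w5:F, w7:T. ✗
w2: successors {w4, w5, w6, w7}; ~r & p there: w4:T, w5:F, w6:T, w7:T. ✗
w3: successors {w0}; ~r & p there: w0:F. ✗
w4: successors {w0, w1, w2, w4, w7}; ~r & p there: w0:F, w1:F, w2:T, w4:T, w7:T. ✗
w5: successors {w5, w7}; ~r & p there: w5:F, w7:T. ✗
w6: successors {w0, w2}; ~r & p there: w0:F, w2:T. ✗
w7: successors {w6}; ~r & p there: w6:T. ✓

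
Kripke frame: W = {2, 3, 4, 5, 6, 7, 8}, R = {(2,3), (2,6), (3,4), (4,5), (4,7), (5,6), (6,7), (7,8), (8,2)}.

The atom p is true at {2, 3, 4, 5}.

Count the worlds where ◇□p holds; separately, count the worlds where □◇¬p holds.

For ◇□p:
2: successors {3, 6}; □p there: 3:T, 6:F. ✓
3: successors {4}; □p there: 4:F. ✗
4: successors {5, 7}; □p there: 5:F, 7:F. ✗
5: successors {6}; □p there: 6:F. ✗
6: successors {7}; □p there: 7:F. ✗
7: successors {8}; □p there: 8:T. ✓
8: successors {2}; □p there: 2:F. ✗
— 2 worlds.
For □◇¬p:
2: successors {3, 6}; ◇¬p there: 3:F, 6:T. ✗
3: successors {4}; ◇¬p there: 4:T. ✓
4: successors {5, 7}; ◇¬p there: 5:T, 7:T. ✓
5: successors {6}; ◇¬p there: 6:T. ✓
6: successors {7}; ◇¬p there: 7:T. ✓
7: successors {8}; ◇¬p there: 8:F. ✗
8: successors {2}; ◇¬p there: 2:T. ✓
— 5 worlds.

2 and 5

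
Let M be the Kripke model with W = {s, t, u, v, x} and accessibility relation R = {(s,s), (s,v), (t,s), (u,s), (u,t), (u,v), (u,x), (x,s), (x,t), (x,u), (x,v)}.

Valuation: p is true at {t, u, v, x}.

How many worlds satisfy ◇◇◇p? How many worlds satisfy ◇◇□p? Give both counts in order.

4 and 4

For ◇◇◇p:
s: successors {s, v}; ◇◇p there: s:T, v:F. ✓
t: successors {s}; ◇◇p there: s:T. ✓
u: successors {s, t, v, x}; ◇◇p there: s:T, t:T, v:F, x:T. ✓
v: no successors, so ◇◇◇p fails. ✗
x: successors {s, t, u, v}; ◇◇p there: s:T, t:T, u:T, v:F. ✓
— 4 worlds.
For ◇◇□p:
s: successors {s, v}; ◇□p there: s:T, v:F. ✓
t: successors {s}; ◇□p there: s:T. ✓
u: successors {s, t, v, x}; ◇□p there: s:T, t:F, v:F, x:T. ✓
v: no successors, so ◇◇□p fails. ✗
x: successors {s, t, u, v}; ◇□p there: s:T, t:F, u:T, v:F. ✓
— 4 worlds.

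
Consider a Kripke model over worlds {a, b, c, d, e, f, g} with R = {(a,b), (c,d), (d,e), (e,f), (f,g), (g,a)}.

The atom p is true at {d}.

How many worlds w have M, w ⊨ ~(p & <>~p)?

6

a: p & <>~p is F. ✓
b: p & <>~p is F. ✓
c: p & <>~p is F. ✓
d: p & <>~p is T. ✗
e: p & <>~p is F. ✓
f: p & <>~p is F. ✓
g: p & <>~p is F. ✓
Satisfying worlds: {a, b, c, e, f, g}.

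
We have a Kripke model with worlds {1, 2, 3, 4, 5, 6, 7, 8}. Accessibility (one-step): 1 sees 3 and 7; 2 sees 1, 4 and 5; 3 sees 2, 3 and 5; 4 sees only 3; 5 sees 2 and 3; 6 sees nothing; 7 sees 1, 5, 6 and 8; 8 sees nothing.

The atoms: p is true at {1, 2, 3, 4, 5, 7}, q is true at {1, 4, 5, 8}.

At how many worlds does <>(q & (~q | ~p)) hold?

1

1: successors {3, 7}; q & (~q | ~p) there: 3:F, 7:F. ✗
2: successors {1, 4, 5}; q & (~q | ~p) there: 1:F, 4:F, 5:F. ✗
3: successors {2, 3, 5}; q & (~q | ~p) there: 2:F, 3:F, 5:F. ✗
4: successors {3}; q & (~q | ~p) there: 3:F. ✗
5: successors {2, 3}; q & (~q | ~p) there: 2:F, 3:F. ✗
6: no successors, so <>(q & (~q | ~p)) fails. ✗
7: successors {1, 5, 6, 8}; q & (~q | ~p) there: 1:F, 5:F, 6:F, 8:T. ✓
8: no successors, so <>(q & (~q | ~p)) fails. ✗
Satisfying worlds: {7}.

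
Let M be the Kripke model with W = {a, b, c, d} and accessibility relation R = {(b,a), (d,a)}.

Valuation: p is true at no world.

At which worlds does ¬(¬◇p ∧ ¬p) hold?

a: ¬◇p ∧ ¬p is T. ✗
b: ¬◇p ∧ ¬p is T. ✗
c: ¬◇p ∧ ¬p is T. ✗
d: ¬◇p ∧ ¬p is T. ✗

∅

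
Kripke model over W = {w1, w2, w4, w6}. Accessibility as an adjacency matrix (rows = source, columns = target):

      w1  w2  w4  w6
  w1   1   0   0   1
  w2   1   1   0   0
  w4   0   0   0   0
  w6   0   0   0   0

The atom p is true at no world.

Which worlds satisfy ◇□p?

{w1}

w1: successors {w1, w6}; □p there: w1:F, w6:T. ✓
w2: successors {w1, w2}; □p there: w1:F, w2:F. ✗
w4: no successors, so ◇□p fails. ✗
w6: no successors, so ◇□p fails. ✗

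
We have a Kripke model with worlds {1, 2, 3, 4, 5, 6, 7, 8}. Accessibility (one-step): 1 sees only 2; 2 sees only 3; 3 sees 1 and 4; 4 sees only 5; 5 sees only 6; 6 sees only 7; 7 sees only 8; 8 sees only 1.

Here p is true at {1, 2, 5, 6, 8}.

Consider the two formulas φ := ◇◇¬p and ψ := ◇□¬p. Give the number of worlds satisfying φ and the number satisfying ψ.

3 and 2

For ◇◇¬p:
1: successors {2}; ◇¬p there: 2:T. ✓
2: successors {3}; ◇¬p there: 3:T. ✓
3: successors {1, 4}; ◇¬p there: 1:F, 4:F. ✗
4: successors {5}; ◇¬p there: 5:F. ✗
5: successors {6}; ◇¬p there: 6:T. ✓
6: successors {7}; ◇¬p there: 7:F. ✗
7: successors {8}; ◇¬p there: 8:F. ✗
8: successors {1}; ◇¬p there: 1:F. ✗
— 3 worlds.
For ◇□¬p:
1: successors {2}; □¬p there: 2:T. ✓
2: successors {3}; □¬p there: 3:F. ✗
3: successors {1, 4}; □¬p there: 1:F, 4:F. ✗
4: successors {5}; □¬p there: 5:F. ✗
5: successors {6}; □¬p there: 6:T. ✓
6: successors {7}; □¬p there: 7:F. ✗
7: successors {8}; □¬p there: 8:F. ✗
8: successors {1}; □¬p there: 1:F. ✗
— 2 worlds.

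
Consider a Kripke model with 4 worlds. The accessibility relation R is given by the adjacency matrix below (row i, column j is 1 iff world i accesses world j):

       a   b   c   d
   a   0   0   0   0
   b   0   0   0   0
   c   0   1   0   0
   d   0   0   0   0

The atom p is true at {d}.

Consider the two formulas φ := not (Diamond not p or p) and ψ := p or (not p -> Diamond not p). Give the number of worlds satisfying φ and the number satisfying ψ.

For not (Diamond not p or p):
a: Diamond not p or p is F. ✓
b: Diamond not p or p is F. ✓
c: Diamond not p or p is T. ✗
d: Diamond not p or p is T. ✗
— 2 worlds.
For p or (not p -> Diamond not p):
a: p is F, not p -> Diamond not p is F. ✗
b: p is F, not p -> Diamond not p is F. ✗
c: p is F, not p -> Diamond not p is T. ✓
d: p is T, not p -> Diamond not p is T. ✓
— 2 worlds.

2 and 2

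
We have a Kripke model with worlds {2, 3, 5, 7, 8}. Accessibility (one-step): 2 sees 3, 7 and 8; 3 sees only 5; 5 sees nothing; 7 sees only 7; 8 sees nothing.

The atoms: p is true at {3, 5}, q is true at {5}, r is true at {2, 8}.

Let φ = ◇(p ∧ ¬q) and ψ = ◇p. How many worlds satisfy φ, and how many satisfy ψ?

For ◇(p ∧ ¬q):
2: successors {3, 7, 8}; p ∧ ¬q there: 3:T, 7:F, 8:F. ✓
3: successors {5}; p ∧ ¬q there: 5:F. ✗
5: no successors, so ◇(p ∧ ¬q) fails. ✗
7: successors {7}; p ∧ ¬q there: 7:F. ✗
8: no successors, so ◇(p ∧ ¬q) fails. ✗
— 1 world.
For ◇p:
2: successors {3, 7, 8}; p there: 3:T, 7:F, 8:F. ✓
3: successors {5}; p there: 5:T. ✓
5: no successors, so ◇p fails. ✗
7: successors {7}; p there: 7:F. ✗
8: no successors, so ◇p fails. ✗
— 2 worlds.

1 and 2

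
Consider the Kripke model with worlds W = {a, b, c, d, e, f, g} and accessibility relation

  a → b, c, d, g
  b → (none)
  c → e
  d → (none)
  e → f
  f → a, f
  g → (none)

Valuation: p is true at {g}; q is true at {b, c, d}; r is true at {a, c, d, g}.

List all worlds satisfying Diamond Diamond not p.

a: successors {b, c, d, g}; Diamond not p there: b:F, c:T, d:F, g:F. ✓
b: no successors, so Diamond Diamond not p fails. ✗
c: successors {e}; Diamond not p there: e:T. ✓
d: no successors, so Diamond Diamond not p fails. ✗
e: successors {f}; Diamond not p there: f:T. ✓
f: successors {a, f}; Diamond not p there: a:T, f:T. ✓
g: no successors, so Diamond Diamond not p fails. ✗

{a, c, e, f}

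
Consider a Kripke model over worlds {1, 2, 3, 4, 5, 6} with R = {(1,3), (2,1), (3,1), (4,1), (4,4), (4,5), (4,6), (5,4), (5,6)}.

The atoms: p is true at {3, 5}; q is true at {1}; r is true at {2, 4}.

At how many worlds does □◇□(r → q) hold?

4

1: successors {3}; ◇□(r → q) there: 3:T. ✓
2: successors {1}; ◇□(r → q) there: 1:T. ✓
3: successors {1}; ◇□(r → q) there: 1:T. ✓
4: successors {1, 4, 5, 6}; ◇□(r → q) there: 1:T, 4:T, 5:T, 6:F. ✗
5: successors {4, 6}; ◇□(r → q) there: 4:T, 6:F. ✗
6: no successors, so □◇□(r → q) holds vacuously. ✓
Satisfying worlds: {1, 2, 3, 6}.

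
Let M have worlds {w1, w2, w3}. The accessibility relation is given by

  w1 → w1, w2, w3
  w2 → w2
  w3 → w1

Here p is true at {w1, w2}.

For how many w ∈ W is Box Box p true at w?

1

w1: successors {w1, w2, w3}; Box p there: w1:F, w2:T, w3:T. ✗
w2: successors {w2}; Box p there: w2:T. ✓
w3: successors {w1}; Box p there: w1:F. ✗
Satisfying worlds: {w2}.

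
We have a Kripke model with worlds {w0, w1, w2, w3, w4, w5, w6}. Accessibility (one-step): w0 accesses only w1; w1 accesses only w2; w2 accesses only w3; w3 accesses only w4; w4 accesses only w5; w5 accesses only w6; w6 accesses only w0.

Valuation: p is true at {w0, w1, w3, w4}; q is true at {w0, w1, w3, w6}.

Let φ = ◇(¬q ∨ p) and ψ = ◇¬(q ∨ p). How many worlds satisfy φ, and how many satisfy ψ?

For ◇(¬q ∨ p):
w0: successors {w1}; ¬q ∨ p there: w1:T. ✓
w1: successors {w2}; ¬q ∨ p there: w2:T. ✓
w2: successors {w3}; ¬q ∨ p there: w3:T. ✓
w3: successors {w4}; ¬q ∨ p there: w4:T. ✓
w4: successors {w5}; ¬q ∨ p there: w5:T. ✓
w5: successors {w6}; ¬q ∨ p there: w6:F. ✗
w6: successors {w0}; ¬q ∨ p there: w0:T. ✓
— 6 worlds.
For ◇¬(q ∨ p):
w0: successors {w1}; ¬(q ∨ p) there: w1:F. ✗
w1: successors {w2}; ¬(q ∨ p) there: w2:T. ✓
w2: successors {w3}; ¬(q ∨ p) there: w3:F. ✗
w3: successors {w4}; ¬(q ∨ p) there: w4:F. ✗
w4: successors {w5}; ¬(q ∨ p) there: w5:T. ✓
w5: successors {w6}; ¬(q ∨ p) there: w6:F. ✗
w6: successors {w0}; ¬(q ∨ p) there: w0:F. ✗
— 2 worlds.

6 and 2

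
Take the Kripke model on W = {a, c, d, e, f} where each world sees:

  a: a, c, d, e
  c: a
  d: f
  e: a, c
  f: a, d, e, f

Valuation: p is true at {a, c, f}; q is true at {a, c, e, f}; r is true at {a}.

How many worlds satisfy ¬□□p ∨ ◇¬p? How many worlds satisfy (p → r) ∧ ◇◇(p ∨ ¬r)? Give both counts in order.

5 and 3

For ¬□□p ∨ ◇¬p:
a: ¬□□p is T, ◇¬p is T. ✓
c: ¬□□p is T, ◇¬p is F. ✓
d: ¬□□p is T, ◇¬p is F. ✓
e: ¬□□p is T, ◇¬p is F. ✓
f: ¬□□p is T, ◇¬p is T. ✓
— 5 worlds.
For (p → r) ∧ ◇◇(p ∨ ¬r):
a: p → r is T, ◇◇(p ∨ ¬r) is T. ✓
c: p → r is F, ◇◇(p ∨ ¬r) is T. ✗
d: p → r is T, ◇◇(p ∨ ¬r) is T. ✓
e: p → r is T, ◇◇(p ∨ ¬r) is T. ✓
f: p → r is F, ◇◇(p ∨ ¬r) is T. ✗
— 3 worlds.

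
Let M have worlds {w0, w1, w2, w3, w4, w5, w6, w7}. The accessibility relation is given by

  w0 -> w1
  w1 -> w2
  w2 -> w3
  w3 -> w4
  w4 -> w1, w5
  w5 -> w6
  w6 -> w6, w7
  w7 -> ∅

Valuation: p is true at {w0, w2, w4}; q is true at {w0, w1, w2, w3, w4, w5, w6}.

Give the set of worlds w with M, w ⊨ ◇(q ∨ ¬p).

w0: successors {w1}; q ∨ ¬p there: w1:T. ✓
w1: successors {w2}; q ∨ ¬p there: w2:T. ✓
w2: successors {w3}; q ∨ ¬p there: w3:T. ✓
w3: successors {w4}; q ∨ ¬p there: w4:T. ✓
w4: successors {w1, w5}; q ∨ ¬p there: w1:T, w5:T. ✓
w5: successors {w6}; q ∨ ¬p there: w6:T. ✓
w6: successors {w6, w7}; q ∨ ¬p there: w6:T, w7:T. ✓
w7: no successors, so ◇(q ∨ ¬p) fails. ✗

{w0, w1, w2, w3, w4, w5, w6}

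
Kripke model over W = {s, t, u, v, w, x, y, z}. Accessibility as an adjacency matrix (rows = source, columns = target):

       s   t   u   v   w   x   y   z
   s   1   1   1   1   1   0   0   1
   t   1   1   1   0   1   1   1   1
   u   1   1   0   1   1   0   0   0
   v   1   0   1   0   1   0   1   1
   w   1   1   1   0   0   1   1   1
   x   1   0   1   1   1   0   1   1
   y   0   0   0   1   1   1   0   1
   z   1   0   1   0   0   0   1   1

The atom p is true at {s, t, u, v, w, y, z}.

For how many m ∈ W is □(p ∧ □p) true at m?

0

s: successors {s, t, u, v, w, z}; p ∧ □p there: s:T, t:F, u:T, v:T, w:F, z:T. ✗
t: successors {s, t, u, w, x, y, z}; p ∧ □p there: s:T, t:F, u:T, w:F, x:F, y:F, z:T. ✗
u: successors {s, t, v, w}; p ∧ □p there: s:T, t:F, v:T, w:F. ✗
v: successors {s, u, w, y, z}; p ∧ □p there: s:T, u:T, w:F, y:F, z:T. ✗
w: successors {s, t, u, x, y, z}; p ∧ □p there: s:T, t:F, u:T, x:F, y:F, z:T. ✗
x: successors {s, u, v, w, y, z}; p ∧ □p there: s:T, u:T, v:T, w:F, y:F, z:T. ✗
y: successors {v, w, x, z}; p ∧ □p there: v:T, w:F, x:F, z:T. ✗
z: successors {s, u, y, z}; p ∧ □p there: s:T, u:T, y:F, z:T. ✗
Satisfying worlds: ∅.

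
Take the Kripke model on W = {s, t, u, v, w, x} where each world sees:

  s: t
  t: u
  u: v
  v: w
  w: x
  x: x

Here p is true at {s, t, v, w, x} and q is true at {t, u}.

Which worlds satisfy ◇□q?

{s}

s: successors {t}; □q there: t:T. ✓
t: successors {u}; □q there: u:F. ✗
u: successors {v}; □q there: v:F. ✗
v: successors {w}; □q there: w:F. ✗
w: successors {x}; □q there: x:F. ✗
x: successors {x}; □q there: x:F. ✗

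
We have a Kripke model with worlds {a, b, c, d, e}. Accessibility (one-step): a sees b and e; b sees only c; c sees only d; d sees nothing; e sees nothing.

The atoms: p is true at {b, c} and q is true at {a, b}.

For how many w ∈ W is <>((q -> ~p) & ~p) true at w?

2

a: successors {b, e}; (q -> ~p) & ~p there: b:F, e:T. ✓
b: successors {c}; (q -> ~p) & ~p there: c:F. ✗
c: successors {d}; (q -> ~p) & ~p there: d:T. ✓
d: no successors, so <>((q -> ~p) & ~p) fails. ✗
e: no successors, so <>((q -> ~p) & ~p) fails. ✗
Satisfying worlds: {a, c}.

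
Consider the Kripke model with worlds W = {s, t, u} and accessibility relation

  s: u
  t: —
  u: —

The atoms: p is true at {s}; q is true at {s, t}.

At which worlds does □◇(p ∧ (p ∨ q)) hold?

{t, u}

s: successors {u}; ◇(p ∧ (p ∨ q)) there: u:F. ✗
t: no successors, so □◇(p ∧ (p ∨ q)) holds vacuously. ✓
u: no successors, so □◇(p ∧ (p ∨ q)) holds vacuously. ✓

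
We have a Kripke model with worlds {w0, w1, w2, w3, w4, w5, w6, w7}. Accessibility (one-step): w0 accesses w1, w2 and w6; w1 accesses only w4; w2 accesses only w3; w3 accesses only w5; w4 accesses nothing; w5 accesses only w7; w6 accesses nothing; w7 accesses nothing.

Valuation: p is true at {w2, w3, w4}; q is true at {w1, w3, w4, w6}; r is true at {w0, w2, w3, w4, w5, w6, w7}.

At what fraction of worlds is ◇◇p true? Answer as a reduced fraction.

1/8

w0: successors {w1, w2, w6}; ◇p there: w1:T, w2:T, w6:F. ✓
w1: successors {w4}; ◇p there: w4:F. ✗
w2: successors {w3}; ◇p there: w3:F. ✗
w3: successors {w5}; ◇p there: w5:F. ✗
w4: no successors, so ◇◇p fails. ✗
w5: successors {w7}; ◇p there: w7:F. ✗
w6: no successors, so ◇◇p fails. ✗
w7: no successors, so ◇◇p fails. ✗
That's 1 of 8 worlds, so 1/8.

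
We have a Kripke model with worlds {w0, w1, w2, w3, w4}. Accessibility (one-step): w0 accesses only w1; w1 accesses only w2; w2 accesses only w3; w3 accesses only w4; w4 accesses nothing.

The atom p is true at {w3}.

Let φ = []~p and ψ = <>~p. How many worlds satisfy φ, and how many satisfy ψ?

4 and 3

For []~p:
w0: successors {w1}; ~p there: w1:T. ✓
w1: successors {w2}; ~p there: w2:T. ✓
w2: successors {w3}; ~p there: w3:F. ✗
w3: successors {w4}; ~p there: w4:T. ✓
w4: no successors, so []~p holds vacuously. ✓
— 4 worlds.
For <>~p:
w0: successors {w1}; ~p there: w1:T. ✓
w1: successors {w2}; ~p there: w2:T. ✓
w2: successors {w3}; ~p there: w3:F. ✗
w3: successors {w4}; ~p there: w4:T. ✓
w4: no successors, so <>~p fails. ✗
— 3 worlds.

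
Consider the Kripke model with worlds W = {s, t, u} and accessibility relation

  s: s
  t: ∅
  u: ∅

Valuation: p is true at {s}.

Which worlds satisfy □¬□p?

s: successors {s}; ¬□p there: s:F. ✗
t: no successors, so □¬□p holds vacuously. ✓
u: no successors, so □¬□p holds vacuously. ✓

{t, u}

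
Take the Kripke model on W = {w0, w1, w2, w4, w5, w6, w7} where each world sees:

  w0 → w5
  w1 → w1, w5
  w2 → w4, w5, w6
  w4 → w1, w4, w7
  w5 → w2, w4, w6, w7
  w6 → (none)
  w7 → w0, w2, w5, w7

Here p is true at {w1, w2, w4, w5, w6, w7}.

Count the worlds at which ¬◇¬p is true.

6

w0: ◇¬p is F. ✓
w1: ◇¬p is F. ✓
w2: ◇¬p is F. ✓
w4: ◇¬p is F. ✓
w5: ◇¬p is F. ✓
w6: ◇¬p is F. ✓
w7: ◇¬p is T. ✗
Satisfying worlds: {w0, w1, w2, w4, w5, w6}.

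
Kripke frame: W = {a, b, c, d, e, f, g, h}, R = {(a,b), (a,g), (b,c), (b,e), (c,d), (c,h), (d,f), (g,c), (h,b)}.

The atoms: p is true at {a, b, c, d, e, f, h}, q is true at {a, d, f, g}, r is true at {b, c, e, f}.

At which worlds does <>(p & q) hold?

{c, d}

a: successors {b, g}; p & q there: b:F, g:F. ✗
b: successors {c, e}; p & q there: c:F, e:F. ✗
c: successors {d, h}; p & q there: d:T, h:F. ✓
d: successors {f}; p & q there: f:T. ✓
e: no successors, so <>(p & q) fails. ✗
f: no successors, so <>(p & q) fails. ✗
g: successors {c}; p & q there: c:F. ✗
h: successors {b}; p & q there: b:F. ✗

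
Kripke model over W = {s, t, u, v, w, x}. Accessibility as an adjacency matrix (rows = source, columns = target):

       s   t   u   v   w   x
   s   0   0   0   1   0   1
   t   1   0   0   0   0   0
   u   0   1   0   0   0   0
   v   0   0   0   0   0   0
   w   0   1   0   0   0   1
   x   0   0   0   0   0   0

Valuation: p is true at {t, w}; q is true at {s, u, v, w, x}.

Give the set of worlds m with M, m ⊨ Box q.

{s, t, v, x}

s: successors {v, x}; q there: v:T, x:T. ✓
t: successors {s}; q there: s:T. ✓
u: successors {t}; q there: t:F. ✗
v: no successors, so Box q holds vacuously. ✓
w: successors {t, x}; q there: t:F, x:T. ✗
x: no successors, so Box q holds vacuously. ✓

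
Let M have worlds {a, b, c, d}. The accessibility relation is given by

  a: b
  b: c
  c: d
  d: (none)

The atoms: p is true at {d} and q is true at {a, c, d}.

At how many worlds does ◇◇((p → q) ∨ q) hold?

2

a: successors {b}; ◇((p → q) ∨ q) there: b:T. ✓
b: successors {c}; ◇((p → q) ∨ q) there: c:T. ✓
c: successors {d}; ◇((p → q) ∨ q) there: d:F. ✗
d: no successors, so ◇◇((p → q) ∨ q) fails. ✗
Satisfying worlds: {a, b}.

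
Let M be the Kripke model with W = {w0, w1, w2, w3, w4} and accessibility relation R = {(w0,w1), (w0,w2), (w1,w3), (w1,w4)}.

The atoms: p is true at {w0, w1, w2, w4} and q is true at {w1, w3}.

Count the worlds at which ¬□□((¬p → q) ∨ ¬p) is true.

w0: □□((¬p → q) ∨ ¬p) is T. ✗
w1: □□((¬p → q) ∨ ¬p) is T. ✗
w2: □□((¬p → q) ∨ ¬p) is T. ✗
w3: □□((¬p → q) ∨ ¬p) is T. ✗
w4: □□((¬p → q) ∨ ¬p) is T. ✗
Satisfying worlds: ∅.

0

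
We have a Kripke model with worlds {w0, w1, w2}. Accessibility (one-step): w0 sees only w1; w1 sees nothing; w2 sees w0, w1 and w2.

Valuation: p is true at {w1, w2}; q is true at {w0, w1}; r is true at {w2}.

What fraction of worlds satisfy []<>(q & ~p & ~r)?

1/3

w0: successors {w1}; <>(q & ~p & ~r) there: w1:F. ✗
w1: no successors, so []<>(q & ~p & ~r) holds vacuously. ✓
w2: successors {w0, w1, w2}; <>(q & ~p & ~r) there: w0:F, w1:F, w2:T. ✗
That's 1 of 3 worlds, so 1/3.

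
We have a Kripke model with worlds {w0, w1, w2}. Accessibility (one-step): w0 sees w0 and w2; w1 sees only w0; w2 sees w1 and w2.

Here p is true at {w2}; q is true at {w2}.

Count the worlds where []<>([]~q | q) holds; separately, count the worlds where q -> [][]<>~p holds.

2 and 3

For []<>([]~q | q):
w0: successors {w0, w2}; <>([]~q | q) there: w0:T, w2:T. ✓
w1: successors {w0}; <>([]~q | q) there: w0:T. ✓
w2: successors {w1, w2}; <>([]~q | q) there: w1:F, w2:T. ✗
— 2 worlds.
For q -> [][]<>~p:
w0: q is F, [][]<>~p is T. ✓
w1: q is F, [][]<>~p is T. ✓
w2: q is T, [][]<>~p is T. ✓
— 3 worlds.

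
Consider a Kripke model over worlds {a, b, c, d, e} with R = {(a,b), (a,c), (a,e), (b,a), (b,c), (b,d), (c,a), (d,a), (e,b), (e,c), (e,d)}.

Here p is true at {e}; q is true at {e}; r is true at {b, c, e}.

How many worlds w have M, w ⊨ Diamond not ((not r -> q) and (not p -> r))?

a: successors {b, c, e}; not ((not r -> q) and (not p -> r)) there: b:F, c:F, e:F. ✗
b: successors {a, c, d}; not ((not r -> q) and (not p -> r)) there: a:T, c:F, d:T. ✓
c: successors {a}; not ((not r -> q) and (not p -> r)) there: a:T. ✓
d: successors {a}; not ((not r -> q) and (not p -> r)) there: a:T. ✓
e: successors {b, c, d}; not ((not r -> q) and (not p -> r)) there: b:F, c:F, d:T. ✓
Satisfying worlds: {b, c, d, e}.

4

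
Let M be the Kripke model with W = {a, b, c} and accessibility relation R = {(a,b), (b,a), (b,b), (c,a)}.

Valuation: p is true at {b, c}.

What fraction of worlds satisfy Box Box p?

a: successors {b}; Box p there: b:F. ✗
b: successors {a, b}; Box p there: a:T, b:F. ✗
c: successors {a}; Box p there: a:T. ✓
That's 1 of 3 worlds, so 1/3.

1/3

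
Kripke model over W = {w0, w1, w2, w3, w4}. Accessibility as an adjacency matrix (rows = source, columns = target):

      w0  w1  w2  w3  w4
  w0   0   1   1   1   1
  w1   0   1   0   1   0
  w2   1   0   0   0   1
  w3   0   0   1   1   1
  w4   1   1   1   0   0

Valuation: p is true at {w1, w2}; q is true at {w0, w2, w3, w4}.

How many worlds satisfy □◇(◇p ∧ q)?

w0: successors {w1, w2, w3, w4}; ◇(◇p ∧ q) there: w1:T, w2:T, w3:T, w4:T. ✓
w1: successors {w1, w3}; ◇(◇p ∧ q) there: w1:T, w3:T. ✓
w2: successors {w0, w4}; ◇(◇p ∧ q) there: w0:T, w4:T. ✓
w3: successors {w2, w3, w4}; ◇(◇p ∧ q) there: w2:T, w3:T, w4:T. ✓
w4: successors {w0, w1, w2}; ◇(◇p ∧ q) there: w0:T, w1:T, w2:T. ✓
Satisfying worlds: {w0, w1, w2, w3, w4}.

5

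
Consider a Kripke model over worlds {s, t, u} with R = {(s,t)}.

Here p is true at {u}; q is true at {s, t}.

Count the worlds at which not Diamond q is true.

s: Diamond q is T. ✗
t: Diamond q is F. ✓
u: Diamond q is F. ✓
Satisfying worlds: {t, u}.

2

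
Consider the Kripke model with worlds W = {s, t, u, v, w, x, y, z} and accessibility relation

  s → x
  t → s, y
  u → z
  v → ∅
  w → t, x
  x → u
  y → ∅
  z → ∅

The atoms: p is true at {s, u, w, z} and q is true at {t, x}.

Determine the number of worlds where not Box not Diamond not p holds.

2

s: Box not Diamond not p is T. ✗
t: Box not Diamond not p is F. ✓
u: Box not Diamond not p is T. ✗
v: Box not Diamond not p is T. ✗
w: Box not Diamond not p is F. ✓
x: Box not Diamond not p is T. ✗
y: Box not Diamond not p is T. ✗
z: Box not Diamond not p is T. ✗
Satisfying worlds: {t, w}.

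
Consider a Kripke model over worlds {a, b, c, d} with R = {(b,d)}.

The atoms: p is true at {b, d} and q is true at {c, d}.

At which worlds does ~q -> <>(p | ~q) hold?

{b, c, d}

a: ~q is T, <>(p | ~q) is F. ✗
b: ~q is T, <>(p | ~q) is T. ✓
c: ~q is F, <>(p | ~q) is F. ✓
d: ~q is F, <>(p | ~q) is F. ✓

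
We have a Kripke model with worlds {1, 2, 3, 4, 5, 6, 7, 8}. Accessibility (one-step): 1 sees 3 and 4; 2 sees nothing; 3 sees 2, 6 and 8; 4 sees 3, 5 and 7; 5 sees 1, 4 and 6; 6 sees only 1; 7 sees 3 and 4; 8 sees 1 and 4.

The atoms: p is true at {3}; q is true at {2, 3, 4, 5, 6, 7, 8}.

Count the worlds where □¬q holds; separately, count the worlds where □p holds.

2 and 1

For □¬q:
1: successors {3, 4}; ¬q there: 3:F, 4:F. ✗
2: no successors, so □¬q holds vacuously. ✓
3: successors {2, 6, 8}; ¬q there: 2:F, 6:F, 8:F. ✗
4: successors {3, 5, 7}; ¬q there: 3:F, 5:F, 7:F. ✗
5: successors {1, 4, 6}; ¬q there: 1:T, 4:F, 6:F. ✗
6: successors {1}; ¬q there: 1:T. ✓
7: successors {3, 4}; ¬q there: 3:F, 4:F. ✗
8: successors {1, 4}; ¬q there: 1:T, 4:F. ✗
— 2 worlds.
For □p:
1: successors {3, 4}; p there: 3:T, 4:F. ✗
2: no successors, so □p holds vacuously. ✓
3: successors {2, 6, 8}; p there: 2:F, 6:F, 8:F. ✗
4: successors {3, 5, 7}; p there: 3:T, 5:F, 7:F. ✗
5: successors {1, 4, 6}; p there: 1:F, 4:F, 6:F. ✗
6: successors {1}; p there: 1:F. ✗
7: successors {3, 4}; p there: 3:T, 4:F. ✗
8: successors {1, 4}; p there: 1:F, 4:F. ✗
— 1 world.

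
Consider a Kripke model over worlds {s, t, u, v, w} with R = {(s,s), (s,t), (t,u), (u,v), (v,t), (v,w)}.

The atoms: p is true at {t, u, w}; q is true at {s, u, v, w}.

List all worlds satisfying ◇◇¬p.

s: successors {s, t}; ◇¬p there: s:T, t:F. ✓
t: successors {u}; ◇¬p there: u:T. ✓
u: successors {v}; ◇¬p there: v:F. ✗
v: successors {t, w}; ◇¬p there: t:F, w:F. ✗
w: no successors, so ◇◇¬p fails. ✗

{s, t}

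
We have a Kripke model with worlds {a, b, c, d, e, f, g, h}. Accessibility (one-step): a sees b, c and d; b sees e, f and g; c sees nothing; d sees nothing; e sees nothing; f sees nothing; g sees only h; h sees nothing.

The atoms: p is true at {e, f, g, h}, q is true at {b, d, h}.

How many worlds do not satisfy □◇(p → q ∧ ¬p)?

3

a: successors {b, c, d}; ◇(p → q ∧ ¬p) there: b:F, c:F, d:F. ✗
b: successors {e, f, g}; ◇(p → q ∧ ¬p) there: e:F, f:F, g:F. ✗
c: no successors, so □◇(p → q ∧ ¬p) holds vacuously. ✓
d: no successors, so □◇(p → q ∧ ¬p) holds vacuously. ✓
e: no successors, so □◇(p → q ∧ ¬p) holds vacuously. ✓
f: no successors, so □◇(p → q ∧ ¬p) holds vacuously. ✓
g: successors {h}; ◇(p → q ∧ ¬p) there: h:F. ✗
h: no successors, so □◇(p → q ∧ ¬p) holds vacuously. ✓
Satisfying worlds: {c, d, e, f, h}.
So □◇(p → q ∧ ¬p) fails at the other 3 worlds.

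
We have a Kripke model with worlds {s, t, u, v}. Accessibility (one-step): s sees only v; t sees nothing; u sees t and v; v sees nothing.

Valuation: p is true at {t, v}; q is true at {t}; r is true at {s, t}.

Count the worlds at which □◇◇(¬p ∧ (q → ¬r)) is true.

2

s: successors {v}; ◇◇(¬p ∧ (q → ¬r)) there: v:F. ✗
t: no successors, so □◇◇(¬p ∧ (q → ¬r)) holds vacuously. ✓
u: successors {t, v}; ◇◇(¬p ∧ (q → ¬r)) there: t:F, v:F. ✗
v: no successors, so □◇◇(¬p ∧ (q → ¬r)) holds vacuously. ✓
Satisfying worlds: {t, v}.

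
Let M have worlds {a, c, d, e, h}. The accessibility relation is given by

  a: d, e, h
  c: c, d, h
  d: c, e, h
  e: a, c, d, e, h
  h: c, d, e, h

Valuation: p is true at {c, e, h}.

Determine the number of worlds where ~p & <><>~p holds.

2

a: ~p is T, <><>~p is T. ✓
c: ~p is F, <><>~p is T. ✗
d: ~p is T, <><>~p is T. ✓
e: ~p is F, <><>~p is T. ✗
h: ~p is F, <><>~p is T. ✗
Satisfying worlds: {a, d}.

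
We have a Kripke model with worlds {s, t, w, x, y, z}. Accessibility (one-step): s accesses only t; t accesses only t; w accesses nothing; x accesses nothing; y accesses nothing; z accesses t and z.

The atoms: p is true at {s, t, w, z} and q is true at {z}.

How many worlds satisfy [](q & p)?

3

s: successors {t}; q & p there: t:F. ✗
t: successors {t}; q & p there: t:F. ✗
w: no successors, so [](q & p) holds vacuously. ✓
x: no successors, so [](q & p) holds vacuously. ✓
y: no successors, so [](q & p) holds vacuously. ✓
z: successors {t, z}; q & p there: t:F, z:T. ✗
Satisfying worlds: {w, x, y}.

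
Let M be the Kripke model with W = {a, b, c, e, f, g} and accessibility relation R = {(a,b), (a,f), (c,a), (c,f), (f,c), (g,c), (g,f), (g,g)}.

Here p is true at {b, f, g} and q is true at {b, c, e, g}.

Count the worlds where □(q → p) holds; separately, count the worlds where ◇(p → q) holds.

4 and 4

For □(q → p):
a: successors {b, f}; q → p there: b:T, f:T. ✓
b: no successors, so □(q → p) holds vacuously. ✓
c: successors {a, f}; q → p there: a:T, f:T. ✓
e: no successors, so □(q → p) holds vacuously. ✓
f: successors {c}; q → p there: c:F. ✗
g: successors {c, f, g}; q → p there: c:F, f:T, g:T. ✗
— 4 worlds.
For ◇(p → q):
a: successors {b, f}; p → q there: b:T, f:F. ✓
b: no successors, so ◇(p → q) fails. ✗
c: successors {a, f}; p → q there: a:T, f:F. ✓
e: no successors, so ◇(p → q) fails. ✗
f: successors {c}; p → q there: c:T. ✓
g: successors {c, f, g}; p → q there: c:T, f:F, g:T. ✓
— 4 worlds.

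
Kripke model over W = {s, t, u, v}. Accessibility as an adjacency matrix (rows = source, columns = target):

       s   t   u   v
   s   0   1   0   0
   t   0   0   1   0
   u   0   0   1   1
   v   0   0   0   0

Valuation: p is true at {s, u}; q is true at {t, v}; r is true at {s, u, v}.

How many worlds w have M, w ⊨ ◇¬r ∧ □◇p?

1

s: ◇¬r is T, □◇p is T. ✓
t: ◇¬r is F, □◇p is T. ✗
u: ◇¬r is F, □◇p is F. ✗
v: ◇¬r is F, □◇p is T. ✗
Satisfying worlds: {s}.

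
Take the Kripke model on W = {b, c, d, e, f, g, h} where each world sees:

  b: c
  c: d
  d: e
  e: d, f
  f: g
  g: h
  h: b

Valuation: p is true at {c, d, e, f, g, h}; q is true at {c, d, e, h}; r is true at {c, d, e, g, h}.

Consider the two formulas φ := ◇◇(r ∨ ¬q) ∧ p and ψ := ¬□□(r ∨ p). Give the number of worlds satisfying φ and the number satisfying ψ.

6 and 1

For ◇◇(r ∨ ¬q) ∧ p:
b: ◇◇(r ∨ ¬q) is T, p is F. ✗
c: ◇◇(r ∨ ¬q) is T, p is T. ✓
d: ◇◇(r ∨ ¬q) is T, p is T. ✓
e: ◇◇(r ∨ ¬q) is T, p is T. ✓
f: ◇◇(r ∨ ¬q) is T, p is T. ✓
g: ◇◇(r ∨ ¬q) is T, p is T. ✓
h: ◇◇(r ∨ ¬q) is T, p is T. ✓
— 6 worlds.
For ¬□□(r ∨ p):
b: □□(r ∨ p) is T. ✗
c: □□(r ∨ p) is T. ✗
d: □□(r ∨ p) is T. ✗
e: □□(r ∨ p) is T. ✗
f: □□(r ∨ p) is T. ✗
g: □□(r ∨ p) is F. ✓
h: □□(r ∨ p) is T. ✗
— 1 world.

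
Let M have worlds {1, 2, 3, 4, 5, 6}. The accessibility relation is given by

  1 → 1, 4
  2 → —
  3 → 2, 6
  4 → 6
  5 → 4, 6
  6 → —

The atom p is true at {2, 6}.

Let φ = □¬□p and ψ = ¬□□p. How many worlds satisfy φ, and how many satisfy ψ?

For □¬□p:
1: successors {1, 4}; ¬□p there: 1:T, 4:F. ✗
2: no successors, so □¬□p holds vacuously. ✓
3: successors {2, 6}; ¬□p there: 2:F, 6:F. ✗
4: successors {6}; ¬□p there: 6:F. ✗
5: successors {4, 6}; ¬□p there: 4:F, 6:F. ✗
6: no successors, so □¬□p holds vacuously. ✓
— 2 worlds.
For ¬□□p:
1: □□p is F. ✓
2: □□p is T. ✗
3: □□p is T. ✗
4: □□p is T. ✗
5: □□p is T. ✗
6: □□p is T. ✗
— 1 world.

2 and 1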